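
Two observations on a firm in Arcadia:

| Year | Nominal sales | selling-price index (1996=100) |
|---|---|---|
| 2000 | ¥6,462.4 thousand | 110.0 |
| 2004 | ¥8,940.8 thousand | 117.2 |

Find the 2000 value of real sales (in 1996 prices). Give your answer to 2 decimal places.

¥5,874.91 thousand

Real sales = Nominal / (selling-price index/100) = 6462.4 / 1.100 = 5874.91.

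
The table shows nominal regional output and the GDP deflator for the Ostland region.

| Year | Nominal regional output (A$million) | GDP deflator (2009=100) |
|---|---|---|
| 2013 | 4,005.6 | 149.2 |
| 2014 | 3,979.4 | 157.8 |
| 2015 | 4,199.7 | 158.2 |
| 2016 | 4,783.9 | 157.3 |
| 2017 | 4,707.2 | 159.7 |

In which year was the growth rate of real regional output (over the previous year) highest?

2016

2014: real = 3979.4/1.578 = 2521.80; growth vs 2013 (2684.72) = -6.07%.
2015: real = 4199.7/1.582 = 2654.68; growth vs 2014 (2521.80) = 5.27%.
2016: real = 4783.9/1.573 = 3041.26; growth vs 2015 (2654.68) = 14.56%.
2017: real = 4707.2/1.597 = 2947.53; growth vs 2016 (3041.26) = -3.08%.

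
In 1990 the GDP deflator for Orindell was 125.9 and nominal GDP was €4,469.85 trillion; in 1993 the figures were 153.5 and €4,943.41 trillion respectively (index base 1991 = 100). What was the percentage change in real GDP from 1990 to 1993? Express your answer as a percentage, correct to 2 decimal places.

-9.29%

Real GDP 1990 = 4469.85 / 1.259 = 3550.32.
Real GDP 1993 = 4943.41 / 1.535 = 3220.46.
Real growth = 3220.46 / 3550.32 − 1 = -0.0929.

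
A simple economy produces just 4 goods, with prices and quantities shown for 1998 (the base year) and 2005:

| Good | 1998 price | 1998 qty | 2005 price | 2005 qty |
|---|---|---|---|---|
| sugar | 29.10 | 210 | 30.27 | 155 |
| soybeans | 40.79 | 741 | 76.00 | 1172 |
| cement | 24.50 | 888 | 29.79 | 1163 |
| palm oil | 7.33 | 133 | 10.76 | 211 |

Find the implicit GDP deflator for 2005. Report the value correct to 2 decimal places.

158.68

Nominal GDP 2005 = 30.27·155 + 76.00·1172 + 29.79·1163 + 10.76·211 = 130679.98.
Real GDP 2005 (at 1998 prices) = 29.10·155 + 40.79·1172 + 24.50·1163 + 7.33·211 = 82356.51.
Deflator = Nominal/Real × 100 = 130679.98/82356.51 × 100 = 158.676.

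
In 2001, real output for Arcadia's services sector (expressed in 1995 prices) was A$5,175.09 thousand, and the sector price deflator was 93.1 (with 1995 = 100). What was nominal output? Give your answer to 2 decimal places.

Nominal output = Real × (sector price deflator/100) = 5175.09 × 0.931 = 4818.01.

A$4,818.01 thousand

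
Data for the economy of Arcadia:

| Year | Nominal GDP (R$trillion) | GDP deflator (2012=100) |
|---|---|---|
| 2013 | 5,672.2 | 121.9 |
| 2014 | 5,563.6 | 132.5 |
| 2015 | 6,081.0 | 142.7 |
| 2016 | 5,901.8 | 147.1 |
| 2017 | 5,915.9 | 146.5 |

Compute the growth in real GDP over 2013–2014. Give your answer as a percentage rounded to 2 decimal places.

-9.76%

Real GDP 2013 = 5672.2/1.219 = 4653.16.
Real GDP 2014 = 5563.6/1.325 = 4198.94.
Change = 4198.94/4653.16 − 1 = -0.0976.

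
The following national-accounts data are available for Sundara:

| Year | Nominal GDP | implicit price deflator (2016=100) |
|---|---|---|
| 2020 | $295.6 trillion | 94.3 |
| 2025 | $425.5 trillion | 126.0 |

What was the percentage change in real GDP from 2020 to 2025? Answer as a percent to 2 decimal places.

Real GDP 2020 = 295.6 / 0.943 = 313.47.
Real GDP 2025 = 425.5 / 1.260 = 337.70.
Real growth = 337.70 / 313.47 − 1 = 0.0773.

7.73%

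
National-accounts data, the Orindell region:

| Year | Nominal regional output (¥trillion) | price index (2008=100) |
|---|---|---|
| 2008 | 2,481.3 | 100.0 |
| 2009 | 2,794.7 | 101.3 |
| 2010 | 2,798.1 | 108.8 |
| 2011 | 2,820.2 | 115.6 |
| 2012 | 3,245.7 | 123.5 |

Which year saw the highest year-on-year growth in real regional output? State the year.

2009

2009: real = 2794.7/1.013 = 2758.84; growth vs 2008 (2481.30) = 11.19%.
2010: real = 2798.1/1.088 = 2571.78; growth vs 2009 (2758.84) = -6.78%.
2011: real = 2820.2/1.156 = 2439.62; growth vs 2010 (2571.78) = -5.14%.
2012: real = 3245.7/1.235 = 2628.10; growth vs 2011 (2439.62) = 7.73%.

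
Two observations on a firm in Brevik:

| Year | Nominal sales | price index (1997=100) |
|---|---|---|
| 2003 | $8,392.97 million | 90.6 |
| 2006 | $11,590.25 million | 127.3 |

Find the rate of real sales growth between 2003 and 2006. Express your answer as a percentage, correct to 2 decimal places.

-1.72%

Deflate each year: 2003 → 8392.97/0.906 = 9263.76; 2006 → 11590.25/1.273 = 9104.67.
So real sales changed by 9104.67/9263.76 − 1 = -0.0172, i.e. -1.72%.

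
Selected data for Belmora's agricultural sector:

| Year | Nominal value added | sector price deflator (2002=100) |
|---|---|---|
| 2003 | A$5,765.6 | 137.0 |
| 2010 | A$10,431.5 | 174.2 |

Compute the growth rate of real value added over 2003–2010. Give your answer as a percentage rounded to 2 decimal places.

Deflate each year: 2003 → 5765.6/1.370 = 4208.47; 2010 → 10431.5/1.742 = 5988.23.
So real value added changed by 5988.23/4208.47 − 1 = 0.4229, i.e. 42.29%.

42.29%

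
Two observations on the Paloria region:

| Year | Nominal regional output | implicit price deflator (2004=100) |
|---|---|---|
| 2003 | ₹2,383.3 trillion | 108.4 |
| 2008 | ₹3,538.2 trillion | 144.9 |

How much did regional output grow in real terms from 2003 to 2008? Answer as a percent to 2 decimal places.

Real regional output 2003 = 2383.3 / 1.084 = 2198.62.
Real regional output 2008 = 3538.2 / 1.449 = 2441.82.
Real growth = 2441.82 / 2198.62 − 1 = 0.1106.

11.06%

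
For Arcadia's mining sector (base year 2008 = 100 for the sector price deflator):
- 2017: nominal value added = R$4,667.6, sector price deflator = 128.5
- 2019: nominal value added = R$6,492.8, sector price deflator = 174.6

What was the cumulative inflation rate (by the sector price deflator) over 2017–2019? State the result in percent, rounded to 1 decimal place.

Price-level change = 174.6 / 128.5 − 1 = 0.3588.

35.9%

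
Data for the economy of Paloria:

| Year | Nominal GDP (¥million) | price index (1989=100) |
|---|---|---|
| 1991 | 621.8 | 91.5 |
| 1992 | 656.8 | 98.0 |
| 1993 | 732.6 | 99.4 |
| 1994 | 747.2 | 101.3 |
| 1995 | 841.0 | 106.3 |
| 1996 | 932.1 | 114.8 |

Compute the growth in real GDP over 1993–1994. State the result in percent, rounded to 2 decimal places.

Real GDP 1993 = 732.6/0.994 = 737.02.
Real GDP 1994 = 747.2/1.013 = 737.61.
Change = 737.61/737.02 − 1 = 0.0008.

0.08%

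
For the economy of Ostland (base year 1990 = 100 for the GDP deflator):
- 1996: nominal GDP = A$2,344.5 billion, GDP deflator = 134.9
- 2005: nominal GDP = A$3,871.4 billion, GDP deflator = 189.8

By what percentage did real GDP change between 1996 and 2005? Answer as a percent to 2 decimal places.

Deflate each year: 1996 → 2344.5/1.349 = 1737.95; 2005 → 3871.4/1.898 = 2039.73.
So real GDP changed by 2039.73/1737.95 − 1 = 0.1736, i.e. 17.36%.

17.36%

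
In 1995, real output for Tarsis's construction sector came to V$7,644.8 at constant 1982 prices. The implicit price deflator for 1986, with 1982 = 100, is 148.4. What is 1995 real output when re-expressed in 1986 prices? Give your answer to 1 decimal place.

Real output in 1986 prices = Real output in 1982 prices × (P_1986/P_1982) = 7644.8 × 1.484 = 11344.88.

V$11,344.9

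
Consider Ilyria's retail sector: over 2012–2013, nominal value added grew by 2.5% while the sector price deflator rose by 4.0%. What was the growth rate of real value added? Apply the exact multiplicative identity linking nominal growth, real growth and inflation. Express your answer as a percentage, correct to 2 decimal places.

-1.44%

(1 + g_nom) = (1 + g_real)(1 + π), so g_real = 1.0250 / 1.0400 − 1 = -0.01442.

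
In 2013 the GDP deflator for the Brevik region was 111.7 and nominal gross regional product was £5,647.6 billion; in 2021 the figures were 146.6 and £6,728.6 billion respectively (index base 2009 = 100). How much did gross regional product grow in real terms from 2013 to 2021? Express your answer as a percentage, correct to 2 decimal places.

-9.22%

Real gross regional product 2013 = 5647.6 / 1.117 = 5056.04.
Real gross regional product 2021 = 6728.6 / 1.466 = 4589.77.
Real growth = 4589.77 / 5056.04 − 1 = -0.0922.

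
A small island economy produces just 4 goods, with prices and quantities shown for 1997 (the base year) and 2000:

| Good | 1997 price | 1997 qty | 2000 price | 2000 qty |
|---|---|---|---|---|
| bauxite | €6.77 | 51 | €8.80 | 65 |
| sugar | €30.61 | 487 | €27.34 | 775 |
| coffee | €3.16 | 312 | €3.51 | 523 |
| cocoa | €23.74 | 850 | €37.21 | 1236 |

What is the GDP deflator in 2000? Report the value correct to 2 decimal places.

Nominal GDP 2000 = 8.80·65 + 27.34·775 + 3.51·523 + 37.21·1236 = 69587.79.
Real GDP 2000 (at 1997 prices) = 6.77·65 + 30.61·775 + 3.16·523 + 23.74·1236 = 55158.12.
Deflator = Nominal/Real × 100 = 69587.79/55158.12 × 100 = 126.161.

126.16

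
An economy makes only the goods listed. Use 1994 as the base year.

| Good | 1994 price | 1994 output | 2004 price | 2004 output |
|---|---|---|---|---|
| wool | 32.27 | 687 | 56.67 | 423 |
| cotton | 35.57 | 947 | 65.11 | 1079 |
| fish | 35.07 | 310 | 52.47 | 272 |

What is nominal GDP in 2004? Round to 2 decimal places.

108496.94

Nominal GDP 2004 = Σ (p_2004 × q_2004) = 56.67·423 + 65.11·1079 + 52.47·272 = 108496.94.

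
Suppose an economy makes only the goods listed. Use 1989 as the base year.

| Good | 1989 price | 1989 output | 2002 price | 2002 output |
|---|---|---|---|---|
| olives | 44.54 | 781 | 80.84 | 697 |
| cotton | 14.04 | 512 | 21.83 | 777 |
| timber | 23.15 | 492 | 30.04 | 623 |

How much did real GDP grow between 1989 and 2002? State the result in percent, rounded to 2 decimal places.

Real GDP 1989 = Nominal GDP 1989 = 44.54·781 + 14.04·512 + 23.15·492 = 53364.02.
Real GDP 2002 (at 1989 prices) = 44.54·697 + 14.04·777 + 23.15·623 = 56375.91.
Real growth = 56375.91/53364.02 − 1 = 0.0564.

5.64%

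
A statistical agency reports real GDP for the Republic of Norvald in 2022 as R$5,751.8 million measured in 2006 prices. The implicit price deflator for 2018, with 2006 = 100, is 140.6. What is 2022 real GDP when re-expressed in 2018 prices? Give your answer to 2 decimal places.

Real GDP in 2018 prices = Real GDP in 2006 prices × (P_2018/P_2006) = 5751.8 × 1.406 = 8087.03.

R$8,087.03 million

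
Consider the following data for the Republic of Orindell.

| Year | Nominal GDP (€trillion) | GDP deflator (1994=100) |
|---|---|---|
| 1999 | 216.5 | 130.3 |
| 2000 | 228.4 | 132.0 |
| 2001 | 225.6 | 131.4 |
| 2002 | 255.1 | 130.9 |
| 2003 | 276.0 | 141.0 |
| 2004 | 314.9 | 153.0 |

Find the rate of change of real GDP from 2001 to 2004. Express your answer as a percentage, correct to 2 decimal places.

19.88%

Real GDP 2001 = 225.6/1.314 = 171.69.
Real GDP 2004 = 314.9/1.530 = 205.82.
Change = 205.82/171.69 − 1 = 0.1988.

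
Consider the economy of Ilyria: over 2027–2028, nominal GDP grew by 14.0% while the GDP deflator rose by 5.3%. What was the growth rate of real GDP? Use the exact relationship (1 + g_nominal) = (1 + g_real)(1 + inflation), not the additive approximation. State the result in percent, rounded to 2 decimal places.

(1 + g_nom) = (1 + g_real)(1 + π), so g_real = 1.1400 / 1.0530 − 1 = 0.08262.

8.26%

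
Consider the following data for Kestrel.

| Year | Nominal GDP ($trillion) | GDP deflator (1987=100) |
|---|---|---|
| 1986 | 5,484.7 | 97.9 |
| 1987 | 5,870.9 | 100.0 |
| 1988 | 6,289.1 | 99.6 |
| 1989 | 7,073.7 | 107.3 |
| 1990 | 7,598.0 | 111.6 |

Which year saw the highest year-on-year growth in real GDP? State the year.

1988

1987: real = 5870.9/1.000 = 5870.90; growth vs 1986 (5602.35) = 4.79%.
1988: real = 6289.1/0.996 = 6314.36; growth vs 1987 (5870.90) = 7.55%.
1989: real = 7073.7/1.073 = 6592.45; growth vs 1988 (6314.36) = 4.40%.
1990: real = 7598.0/1.116 = 6808.24; growth vs 1989 (6592.45) = 3.27%.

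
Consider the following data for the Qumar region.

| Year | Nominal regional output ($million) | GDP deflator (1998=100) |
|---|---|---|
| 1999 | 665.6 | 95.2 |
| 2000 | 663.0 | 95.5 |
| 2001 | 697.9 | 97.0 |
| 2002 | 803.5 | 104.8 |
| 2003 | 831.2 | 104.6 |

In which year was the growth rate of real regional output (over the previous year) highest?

2002

2000: real = 663.0/0.955 = 694.24; growth vs 1999 (699.16) = -0.70%.
2001: real = 697.9/0.970 = 719.48; growth vs 2000 (694.24) = 3.64%.
2002: real = 803.5/1.048 = 766.70; growth vs 2001 (719.48) = 6.56%.
2003: real = 831.2/1.046 = 794.65; growth vs 2002 (766.70) = 3.65%.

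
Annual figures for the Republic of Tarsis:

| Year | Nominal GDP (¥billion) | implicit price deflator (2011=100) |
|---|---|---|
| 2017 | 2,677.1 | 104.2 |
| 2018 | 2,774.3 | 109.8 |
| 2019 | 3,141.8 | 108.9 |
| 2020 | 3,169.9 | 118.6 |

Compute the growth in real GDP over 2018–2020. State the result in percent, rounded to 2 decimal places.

Real GDP 2018 = 2774.3/1.098 = 2526.68.
Real GDP 2020 = 3169.9/1.186 = 2672.77.
Change = 2672.77/2526.68 − 1 = 0.0578.

5.78%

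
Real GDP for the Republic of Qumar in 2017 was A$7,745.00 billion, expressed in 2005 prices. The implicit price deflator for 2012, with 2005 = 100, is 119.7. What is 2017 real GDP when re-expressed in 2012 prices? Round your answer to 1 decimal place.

A$9,270.8 billion

Real GDP in 2012 prices = Real GDP in 2005 prices × (P_2012/P_2005) = 7745.00 × 1.197 = 9270.77.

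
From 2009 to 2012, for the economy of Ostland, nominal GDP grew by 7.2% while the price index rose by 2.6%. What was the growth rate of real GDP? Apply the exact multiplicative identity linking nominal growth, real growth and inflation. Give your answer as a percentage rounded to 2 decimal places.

(1 + g_nom) = (1 + g_real)(1 + π), so g_real = 1.0720 / 1.0260 − 1 = 0.04483.

4.48%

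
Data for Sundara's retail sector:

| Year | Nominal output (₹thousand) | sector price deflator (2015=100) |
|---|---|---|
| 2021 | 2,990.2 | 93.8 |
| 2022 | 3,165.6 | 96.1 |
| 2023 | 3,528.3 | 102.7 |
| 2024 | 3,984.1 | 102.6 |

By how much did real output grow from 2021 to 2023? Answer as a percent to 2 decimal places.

7.77%

Real output 2021 = 2990.2/0.938 = 3187.85.
Real output 2023 = 3528.3/1.027 = 3435.54.
Change = 3435.54/3187.85 − 1 = 0.0777.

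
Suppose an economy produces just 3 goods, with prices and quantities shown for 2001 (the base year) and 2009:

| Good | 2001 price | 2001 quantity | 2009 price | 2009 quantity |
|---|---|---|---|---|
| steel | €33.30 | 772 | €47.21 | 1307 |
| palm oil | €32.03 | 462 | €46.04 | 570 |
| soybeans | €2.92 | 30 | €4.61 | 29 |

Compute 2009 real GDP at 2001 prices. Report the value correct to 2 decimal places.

€61864.88

Real GDP 2009 = Σ (p_2001 × q_2009) = 33.30·1307 + 32.03·570 + 2.92·29 = 61864.88.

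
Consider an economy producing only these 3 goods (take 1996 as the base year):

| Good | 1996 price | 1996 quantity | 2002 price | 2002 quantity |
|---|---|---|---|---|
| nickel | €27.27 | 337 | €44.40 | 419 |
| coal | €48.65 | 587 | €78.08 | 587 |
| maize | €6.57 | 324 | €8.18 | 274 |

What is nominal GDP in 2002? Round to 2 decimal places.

Nominal GDP 2002 = Σ (p_2002 × q_2002) = 44.40·419 + 78.08·587 + 8.18·274 = 66677.88.

€66677.88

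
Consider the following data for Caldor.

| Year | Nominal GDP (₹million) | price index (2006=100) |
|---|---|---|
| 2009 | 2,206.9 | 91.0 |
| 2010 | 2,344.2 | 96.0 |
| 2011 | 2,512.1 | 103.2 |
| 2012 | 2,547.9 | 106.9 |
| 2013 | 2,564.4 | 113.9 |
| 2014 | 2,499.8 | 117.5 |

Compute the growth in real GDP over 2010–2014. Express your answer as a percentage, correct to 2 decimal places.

Real GDP 2010 = 2344.2/0.960 = 2441.88.
Real GDP 2014 = 2499.8/1.175 = 2127.49.
Change = 2127.49/2441.88 − 1 = -0.1287.

-12.87%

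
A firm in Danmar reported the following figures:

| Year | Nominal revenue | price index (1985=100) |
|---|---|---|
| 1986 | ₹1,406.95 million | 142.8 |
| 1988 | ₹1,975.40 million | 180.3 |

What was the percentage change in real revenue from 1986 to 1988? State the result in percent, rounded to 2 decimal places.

Real revenue 1986 = 1406.95 / 1.428 = 985.26.
Real revenue 1988 = 1975.40 / 1.803 = 1095.62.
Real growth = 1095.62 / 985.26 − 1 = 0.1120.

11.20%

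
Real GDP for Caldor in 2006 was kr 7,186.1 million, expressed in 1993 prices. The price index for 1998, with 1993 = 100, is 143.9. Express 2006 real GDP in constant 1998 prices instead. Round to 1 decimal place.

Real GDP in 1998 prices = Real GDP in 1993 prices × (P_1998/P_1993) = 7186.1 × 1.439 = 10340.80.

kr 10,340.8 million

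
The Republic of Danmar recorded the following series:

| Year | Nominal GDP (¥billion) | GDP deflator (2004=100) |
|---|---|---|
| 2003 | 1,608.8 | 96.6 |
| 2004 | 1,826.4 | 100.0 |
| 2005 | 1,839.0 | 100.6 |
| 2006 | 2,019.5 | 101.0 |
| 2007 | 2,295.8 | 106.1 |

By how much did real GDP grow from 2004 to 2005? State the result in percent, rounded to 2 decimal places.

0.09%

Real GDP 2004 = 1826.4/1.000 = 1826.40.
Real GDP 2005 = 1839.0/1.006 = 1828.03.
Change = 1828.03/1826.40 − 1 = 0.0009.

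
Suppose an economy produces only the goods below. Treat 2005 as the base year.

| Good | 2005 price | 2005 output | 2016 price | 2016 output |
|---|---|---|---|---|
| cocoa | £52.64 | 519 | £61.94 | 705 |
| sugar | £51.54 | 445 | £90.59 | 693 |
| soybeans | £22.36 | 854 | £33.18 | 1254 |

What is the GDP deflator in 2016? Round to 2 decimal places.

Nominal GDP 2016 = 61.94·705 + 90.59·693 + 33.18·1254 = 148054.29.
Real GDP 2016 (at 2005 prices) = 52.64·705 + 51.54·693 + 22.36·1254 = 100867.86.
Deflator = Nominal/Real × 100 = 148054.29/100867.86 × 100 = 146.780.

146.78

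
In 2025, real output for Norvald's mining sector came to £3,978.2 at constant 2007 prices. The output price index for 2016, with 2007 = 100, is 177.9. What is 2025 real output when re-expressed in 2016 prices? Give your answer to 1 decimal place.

£7,077.2

Real output in 2016 prices = Real output in 2007 prices × (P_2016/P_2007) = 3978.2 × 1.779 = 7077.22.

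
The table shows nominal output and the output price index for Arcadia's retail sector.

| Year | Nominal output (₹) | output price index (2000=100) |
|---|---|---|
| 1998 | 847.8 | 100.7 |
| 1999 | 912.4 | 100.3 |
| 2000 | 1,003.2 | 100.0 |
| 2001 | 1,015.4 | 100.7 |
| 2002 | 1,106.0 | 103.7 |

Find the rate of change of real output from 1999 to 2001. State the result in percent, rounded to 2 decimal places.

Real output 1999 = 912.4/1.003 = 909.67.
Real output 2001 = 1015.4/1.007 = 1008.34.
Change = 1008.34/909.67 − 1 = 0.1085.

10.85%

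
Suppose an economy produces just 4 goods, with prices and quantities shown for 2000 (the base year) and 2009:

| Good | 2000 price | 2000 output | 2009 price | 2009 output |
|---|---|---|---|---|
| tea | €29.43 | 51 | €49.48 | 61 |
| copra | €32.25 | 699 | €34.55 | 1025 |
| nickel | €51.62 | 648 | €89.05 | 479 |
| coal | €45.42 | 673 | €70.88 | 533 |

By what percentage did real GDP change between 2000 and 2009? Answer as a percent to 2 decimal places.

Real GDP 2000 = Nominal GDP 2000 = 29.43·51 + 32.25·699 + 51.62·648 + 45.42·673 = 88061.10.
Real GDP 2009 (at 2000 prices) = 29.43·61 + 32.25·1025 + 51.62·479 + 45.42·533 = 83786.32.
Real growth = 83786.32/88061.10 − 1 = -0.0485.

-4.85%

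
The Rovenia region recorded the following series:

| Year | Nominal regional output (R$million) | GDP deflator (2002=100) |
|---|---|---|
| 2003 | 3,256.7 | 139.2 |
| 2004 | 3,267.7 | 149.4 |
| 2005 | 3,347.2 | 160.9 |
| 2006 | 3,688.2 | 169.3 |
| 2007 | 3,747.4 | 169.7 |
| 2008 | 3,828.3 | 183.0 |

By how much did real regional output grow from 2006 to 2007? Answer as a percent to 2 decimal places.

1.37%

Real regional output 2006 = 3688.2/1.693 = 2178.50.
Real regional output 2007 = 3747.4/1.697 = 2208.25.
Change = 2208.25/2178.50 − 1 = 0.0137.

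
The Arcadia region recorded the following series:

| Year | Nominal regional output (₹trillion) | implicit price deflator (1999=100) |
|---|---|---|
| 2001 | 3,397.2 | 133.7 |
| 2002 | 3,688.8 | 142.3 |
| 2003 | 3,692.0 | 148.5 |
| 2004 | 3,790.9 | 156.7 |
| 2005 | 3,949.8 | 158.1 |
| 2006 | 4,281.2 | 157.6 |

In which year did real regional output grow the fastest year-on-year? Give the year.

2006

2002: real = 3688.8/1.423 = 2592.27; growth vs 2001 (2540.91) = 2.02%.
2003: real = 3692.0/1.485 = 2486.20; growth vs 2002 (2592.27) = -4.09%.
2004: real = 3790.9/1.567 = 2419.21; growth vs 2003 (2486.20) = -2.69%.
2005: real = 3949.8/1.581 = 2498.29; growth vs 2004 (2419.21) = 3.27%.
2006: real = 4281.2/1.576 = 2716.50; growth vs 2005 (2498.29) = 8.73%.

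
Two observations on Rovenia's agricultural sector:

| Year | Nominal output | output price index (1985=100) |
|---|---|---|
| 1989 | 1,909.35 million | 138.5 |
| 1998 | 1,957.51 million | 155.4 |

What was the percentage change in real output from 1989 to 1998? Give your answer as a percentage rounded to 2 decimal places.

-8.63%

Deflate each year: 1989 → 1909.35/1.385 = 1378.59; 1998 → 1957.51/1.554 = 1259.66.
So real output changed by 1259.66/1378.59 − 1 = -0.0863, i.e. -8.63%.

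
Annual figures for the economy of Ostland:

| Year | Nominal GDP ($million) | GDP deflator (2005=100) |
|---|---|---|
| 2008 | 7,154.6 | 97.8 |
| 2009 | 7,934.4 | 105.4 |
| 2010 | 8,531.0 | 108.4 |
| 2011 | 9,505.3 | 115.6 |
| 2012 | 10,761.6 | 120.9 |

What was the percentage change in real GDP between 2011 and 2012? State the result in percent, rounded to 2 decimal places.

8.25%

Real GDP 2011 = 9505.3/1.156 = 8222.58.
Real GDP 2012 = 10761.6/1.209 = 8901.24.
Change = 8901.24/8222.58 − 1 = 0.0825.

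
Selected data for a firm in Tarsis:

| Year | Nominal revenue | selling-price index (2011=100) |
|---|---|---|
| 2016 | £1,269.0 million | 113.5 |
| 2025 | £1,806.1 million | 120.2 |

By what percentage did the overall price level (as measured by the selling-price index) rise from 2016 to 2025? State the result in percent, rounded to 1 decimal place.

5.9%

Price-level change = 120.2 / 113.5 − 1 = 0.0590.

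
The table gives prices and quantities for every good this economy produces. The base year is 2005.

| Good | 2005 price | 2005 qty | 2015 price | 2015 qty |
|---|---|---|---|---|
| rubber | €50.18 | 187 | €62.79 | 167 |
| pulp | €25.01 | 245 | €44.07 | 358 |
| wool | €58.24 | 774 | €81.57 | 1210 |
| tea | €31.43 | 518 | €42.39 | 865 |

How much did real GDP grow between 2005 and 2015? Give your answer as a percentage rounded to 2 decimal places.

Real GDP 2005 = Nominal GDP 2005 = 50.18·187 + 25.01·245 + 58.24·774 + 31.43·518 = 76869.61.
Real GDP 2015 (at 2005 prices) = 50.18·167 + 25.01·358 + 58.24·1210 + 31.43·865 = 114990.99.
Real growth = 114990.99/76869.61 − 1 = 0.4959.

49.59%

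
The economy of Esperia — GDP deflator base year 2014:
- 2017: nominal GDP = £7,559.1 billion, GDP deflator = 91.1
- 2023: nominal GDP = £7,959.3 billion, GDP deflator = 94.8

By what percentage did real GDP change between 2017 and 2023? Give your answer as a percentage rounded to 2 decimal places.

1.18%

Real GDP 2017 = 7559.1 / 0.911 = 8297.59.
Real GDP 2023 = 7959.3 / 0.948 = 8395.89.
Real growth = 8395.89 / 8297.59 − 1 = 0.0118.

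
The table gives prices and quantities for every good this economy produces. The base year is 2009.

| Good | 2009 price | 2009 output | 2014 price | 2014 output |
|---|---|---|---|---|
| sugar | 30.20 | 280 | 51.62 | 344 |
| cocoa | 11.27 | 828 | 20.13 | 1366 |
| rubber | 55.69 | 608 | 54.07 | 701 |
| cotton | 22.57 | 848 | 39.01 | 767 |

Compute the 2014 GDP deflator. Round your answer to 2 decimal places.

137.68

Nominal GDP 2014 = 51.62·344 + 20.13·1366 + 54.07·701 + 39.01·767 = 113078.60.
Real GDP 2014 (at 2009 prices) = 30.20·344 + 11.27·1366 + 55.69·701 + 22.57·767 = 82133.50.
Deflator = Nominal/Real × 100 = 113078.60/82133.50 × 100 = 137.677.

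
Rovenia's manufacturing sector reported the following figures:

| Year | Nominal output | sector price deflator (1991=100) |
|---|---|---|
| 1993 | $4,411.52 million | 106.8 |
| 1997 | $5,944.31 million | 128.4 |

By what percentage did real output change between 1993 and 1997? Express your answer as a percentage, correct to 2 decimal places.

Real output 1993 = 4411.52 / 1.068 = 4130.64.
Real output 1997 = 5944.31 / 1.284 = 4629.52.
Real growth = 4629.52 / 4130.64 − 1 = 0.1208.

12.08%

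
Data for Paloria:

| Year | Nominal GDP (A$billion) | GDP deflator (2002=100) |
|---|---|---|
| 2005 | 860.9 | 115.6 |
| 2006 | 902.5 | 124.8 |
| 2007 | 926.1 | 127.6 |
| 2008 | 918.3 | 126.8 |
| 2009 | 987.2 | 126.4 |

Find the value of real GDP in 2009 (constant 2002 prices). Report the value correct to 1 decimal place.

A$781.0 billion

Real GDP 2009 = 987.2 / 1.264 = 781.01.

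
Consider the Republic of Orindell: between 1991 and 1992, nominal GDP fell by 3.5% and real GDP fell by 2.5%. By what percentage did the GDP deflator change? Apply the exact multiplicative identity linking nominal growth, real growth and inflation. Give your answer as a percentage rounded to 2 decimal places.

-1.03%

(1 + g_nom) = (1 + g_real)(1 + π), so π = 0.9650 / 0.9750 − 1 = -0.01026.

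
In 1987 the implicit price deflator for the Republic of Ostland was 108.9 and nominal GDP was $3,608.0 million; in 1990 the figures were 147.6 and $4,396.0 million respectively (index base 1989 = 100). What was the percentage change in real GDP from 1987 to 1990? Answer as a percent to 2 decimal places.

Real GDP 1987 = 3608.0 / 1.089 = 3313.13.
Real GDP 1990 = 4396.0 / 1.476 = 2978.32.
Real growth = 2978.32 / 3313.13 − 1 = -0.1011.

-10.11%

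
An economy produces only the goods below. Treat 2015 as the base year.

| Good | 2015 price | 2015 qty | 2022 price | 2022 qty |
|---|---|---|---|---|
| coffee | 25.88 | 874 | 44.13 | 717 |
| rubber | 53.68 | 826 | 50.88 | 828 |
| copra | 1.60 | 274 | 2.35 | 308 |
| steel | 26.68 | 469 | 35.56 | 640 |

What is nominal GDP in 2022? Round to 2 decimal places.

97252.05

Nominal GDP 2022 = Σ (p_2022 × q_2022) = 44.13·717 + 50.88·828 + 2.35·308 + 35.56·640 = 97252.05.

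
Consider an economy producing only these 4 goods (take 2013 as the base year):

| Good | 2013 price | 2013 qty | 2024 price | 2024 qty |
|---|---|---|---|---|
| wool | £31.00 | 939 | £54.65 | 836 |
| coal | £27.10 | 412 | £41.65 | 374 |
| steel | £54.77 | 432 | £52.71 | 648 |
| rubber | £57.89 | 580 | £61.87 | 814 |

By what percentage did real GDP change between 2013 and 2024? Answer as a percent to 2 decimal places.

21.69%

Real GDP 2013 = Nominal GDP 2013 = 31.00·939 + 27.10·412 + 54.77·432 + 57.89·580 = 97511.04.
Real GDP 2024 (at 2013 prices) = 31.00·836 + 27.10·374 + 54.77·648 + 57.89·814 = 118664.82.
Real growth = 118664.82/97511.04 − 1 = 0.2169.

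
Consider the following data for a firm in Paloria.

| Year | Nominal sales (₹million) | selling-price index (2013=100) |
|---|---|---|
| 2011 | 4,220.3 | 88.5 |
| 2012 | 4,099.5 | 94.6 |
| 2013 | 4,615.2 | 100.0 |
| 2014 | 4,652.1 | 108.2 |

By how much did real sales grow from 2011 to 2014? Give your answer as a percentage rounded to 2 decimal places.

-9.84%

Real sales 2011 = 4220.3/0.885 = 4768.70.
Real sales 2014 = 4652.1/1.082 = 4299.54.
Change = 4299.54/4768.70 − 1 = -0.0984.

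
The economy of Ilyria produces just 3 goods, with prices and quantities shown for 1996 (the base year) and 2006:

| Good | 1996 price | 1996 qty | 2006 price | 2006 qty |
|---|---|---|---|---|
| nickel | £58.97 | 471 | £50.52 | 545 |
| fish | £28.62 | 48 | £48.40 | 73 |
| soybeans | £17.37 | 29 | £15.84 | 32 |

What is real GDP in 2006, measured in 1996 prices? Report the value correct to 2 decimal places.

Real GDP 2006 = Σ (p_1996 × q_2006) = 58.97·545 + 28.62·73 + 17.37·32 = 34783.75.

£34783.75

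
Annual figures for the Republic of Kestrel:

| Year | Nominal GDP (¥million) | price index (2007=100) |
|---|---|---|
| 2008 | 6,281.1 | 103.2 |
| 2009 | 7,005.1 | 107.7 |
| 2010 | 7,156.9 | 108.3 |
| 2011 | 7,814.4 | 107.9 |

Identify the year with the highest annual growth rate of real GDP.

2009: real = 7005.1/1.077 = 6504.27; growth vs 2008 (6086.34) = 6.87%.
2010: real = 7156.9/1.083 = 6608.40; growth vs 2009 (6504.27) = 1.60%.
2011: real = 7814.4/1.079 = 7242.26; growth vs 2010 (6608.40) = 9.59%.

2011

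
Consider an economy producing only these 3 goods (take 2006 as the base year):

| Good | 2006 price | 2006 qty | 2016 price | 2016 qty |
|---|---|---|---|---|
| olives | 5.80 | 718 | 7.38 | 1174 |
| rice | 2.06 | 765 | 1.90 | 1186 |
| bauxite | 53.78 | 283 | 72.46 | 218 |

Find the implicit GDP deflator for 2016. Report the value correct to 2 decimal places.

127.35

Nominal GDP 2016 = 7.38·1174 + 1.90·1186 + 72.46·218 = 26713.80.
Real GDP 2016 (at 2006 prices) = 5.80·1174 + 2.06·1186 + 53.78·218 = 20976.40.
Deflator = Nominal/Real × 100 = 26713.80/20976.40 × 100 = 127.352.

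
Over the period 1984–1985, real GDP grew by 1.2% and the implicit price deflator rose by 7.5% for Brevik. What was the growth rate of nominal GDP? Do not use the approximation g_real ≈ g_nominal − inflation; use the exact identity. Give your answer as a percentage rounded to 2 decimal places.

(1 + g_nom) = (1 + g_real)(1 + π) = 1.0120 × 1.0750 = 1.08790.

8.79%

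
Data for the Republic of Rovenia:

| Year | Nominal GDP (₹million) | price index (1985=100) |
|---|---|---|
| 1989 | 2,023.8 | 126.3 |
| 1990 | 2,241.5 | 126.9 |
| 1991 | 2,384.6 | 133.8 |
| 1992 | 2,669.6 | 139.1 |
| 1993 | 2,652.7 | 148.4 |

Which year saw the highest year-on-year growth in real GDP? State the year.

1990: real = 2241.5/1.269 = 1766.35; growth vs 1989 (1602.38) = 10.23%.
1991: real = 2384.6/1.338 = 1782.21; growth vs 1990 (1766.35) = 0.90%.
1992: real = 2669.6/1.391 = 1919.19; growth vs 1991 (1782.21) = 7.69%.
1993: real = 2652.7/1.484 = 1787.53; growth vs 1992 (1919.19) = -6.86%.

1990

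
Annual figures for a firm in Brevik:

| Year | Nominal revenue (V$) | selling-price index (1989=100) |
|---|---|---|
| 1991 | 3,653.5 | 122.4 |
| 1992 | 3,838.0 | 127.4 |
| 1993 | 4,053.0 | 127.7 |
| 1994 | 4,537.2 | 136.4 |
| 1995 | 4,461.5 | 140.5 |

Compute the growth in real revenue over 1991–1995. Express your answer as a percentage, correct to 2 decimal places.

Real revenue 1991 = 3653.5/1.224 = 2984.89.
Real revenue 1995 = 4461.5/1.405 = 3175.44.
Change = 3175.44/2984.89 − 1 = 0.0638.

6.38%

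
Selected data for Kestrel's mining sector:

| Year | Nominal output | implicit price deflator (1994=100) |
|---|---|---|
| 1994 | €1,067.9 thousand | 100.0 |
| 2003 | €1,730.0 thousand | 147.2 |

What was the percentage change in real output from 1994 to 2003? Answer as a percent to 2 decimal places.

10.05%

Deflate each year: 1994 → 1067.9/1.000 = 1067.90; 2003 → 1730.0/1.472 = 1175.27.
So real output changed by 1175.27/1067.90 − 1 = 0.1005, i.e. 10.05%.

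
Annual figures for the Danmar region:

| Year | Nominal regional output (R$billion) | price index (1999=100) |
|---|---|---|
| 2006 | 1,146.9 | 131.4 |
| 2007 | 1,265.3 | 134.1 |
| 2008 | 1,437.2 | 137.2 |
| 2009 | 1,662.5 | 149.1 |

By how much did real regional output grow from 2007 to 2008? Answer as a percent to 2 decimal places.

Real regional output 2007 = 1265.3/1.341 = 943.55.
Real regional output 2008 = 1437.2/1.372 = 1047.52.
Change = 1047.52/943.55 − 1 = 0.1102.

11.02%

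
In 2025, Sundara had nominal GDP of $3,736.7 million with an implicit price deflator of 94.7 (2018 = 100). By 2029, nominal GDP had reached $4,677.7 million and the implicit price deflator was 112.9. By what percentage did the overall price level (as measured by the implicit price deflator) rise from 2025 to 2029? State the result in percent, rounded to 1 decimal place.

19.2%

Price-level change = 112.9 / 94.7 − 1 = 0.1922.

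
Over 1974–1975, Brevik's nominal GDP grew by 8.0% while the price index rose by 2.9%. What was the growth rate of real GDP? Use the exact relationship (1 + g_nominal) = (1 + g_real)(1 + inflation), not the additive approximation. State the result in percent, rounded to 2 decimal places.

4.96%

(1 + g_nom) = (1 + g_real)(1 + π), so g_real = 1.0800 / 1.0290 − 1 = 0.04956.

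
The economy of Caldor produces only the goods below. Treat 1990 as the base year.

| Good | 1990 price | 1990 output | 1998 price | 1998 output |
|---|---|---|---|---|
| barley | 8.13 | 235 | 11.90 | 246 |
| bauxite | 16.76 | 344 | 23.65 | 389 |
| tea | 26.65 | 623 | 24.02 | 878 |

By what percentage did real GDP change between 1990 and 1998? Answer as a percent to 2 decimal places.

31.47%

Real GDP 1990 = Nominal GDP 1990 = 8.13·235 + 16.76·344 + 26.65·623 = 24278.94.
Real GDP 1998 (at 1990 prices) = 8.13·246 + 16.76·389 + 26.65·878 = 31918.32.
Real growth = 31918.32/24278.94 − 1 = 0.3147.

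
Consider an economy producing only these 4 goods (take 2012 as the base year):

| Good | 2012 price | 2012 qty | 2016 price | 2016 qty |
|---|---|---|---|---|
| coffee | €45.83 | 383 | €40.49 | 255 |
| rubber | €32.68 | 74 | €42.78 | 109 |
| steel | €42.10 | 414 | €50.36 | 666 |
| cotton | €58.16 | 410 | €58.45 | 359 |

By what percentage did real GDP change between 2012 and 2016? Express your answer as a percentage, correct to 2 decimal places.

Real GDP 2012 = Nominal GDP 2012 = 45.83·383 + 32.68·74 + 42.10·414 + 58.16·410 = 61246.21.
Real GDP 2016 (at 2012 prices) = 45.83·255 + 32.68·109 + 42.10·666 + 58.16·359 = 64166.81.
Real growth = 64166.81/61246.21 − 1 = 0.0477.

4.77%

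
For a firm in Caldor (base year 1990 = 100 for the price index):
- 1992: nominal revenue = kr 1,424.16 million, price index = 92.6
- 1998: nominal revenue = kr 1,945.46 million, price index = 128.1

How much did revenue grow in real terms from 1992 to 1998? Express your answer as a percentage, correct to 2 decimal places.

-1.25%

Deflate each year: 1992 → 1424.16/0.926 = 1537.97; 1998 → 1945.46/1.281 = 1518.70.
So real revenue changed by 1518.70/1537.97 − 1 = -0.0125, i.e. -1.25%.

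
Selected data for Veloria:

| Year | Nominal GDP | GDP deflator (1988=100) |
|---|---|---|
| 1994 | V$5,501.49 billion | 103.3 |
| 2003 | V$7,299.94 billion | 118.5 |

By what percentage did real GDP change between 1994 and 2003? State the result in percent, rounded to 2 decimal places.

Deflate each year: 1994 → 5501.49/1.033 = 5325.74; 2003 → 7299.94/1.185 = 6160.29.
So real GDP changed by 6160.29/5325.74 − 1 = 0.1567, i.e. 15.67%.

15.67%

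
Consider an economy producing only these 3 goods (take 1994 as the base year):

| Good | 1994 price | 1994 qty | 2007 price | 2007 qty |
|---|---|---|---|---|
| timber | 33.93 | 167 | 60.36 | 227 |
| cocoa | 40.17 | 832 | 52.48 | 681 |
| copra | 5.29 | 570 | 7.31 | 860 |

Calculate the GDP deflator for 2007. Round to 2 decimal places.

Nominal GDP 2007 = 60.36·227 + 52.48·681 + 7.31·860 = 55727.20.
Real GDP 2007 (at 1994 prices) = 33.93·227 + 40.17·681 + 5.29·860 = 39607.28.
Deflator = Nominal/Real × 100 = 55727.20/39607.28 × 100 = 140.699.

140.70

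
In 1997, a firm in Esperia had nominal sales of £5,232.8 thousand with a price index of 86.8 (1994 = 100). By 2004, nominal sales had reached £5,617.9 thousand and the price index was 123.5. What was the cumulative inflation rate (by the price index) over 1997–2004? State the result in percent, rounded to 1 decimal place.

42.3%

Price-level change = 123.5 / 86.8 − 1 = 0.4228.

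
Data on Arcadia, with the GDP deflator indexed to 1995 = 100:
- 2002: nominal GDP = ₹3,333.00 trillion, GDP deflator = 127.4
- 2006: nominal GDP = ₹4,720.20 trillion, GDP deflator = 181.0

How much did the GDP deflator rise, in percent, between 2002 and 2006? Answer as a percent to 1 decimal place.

Price-level change = 181.0 / 127.4 − 1 = 0.4207.

42.1%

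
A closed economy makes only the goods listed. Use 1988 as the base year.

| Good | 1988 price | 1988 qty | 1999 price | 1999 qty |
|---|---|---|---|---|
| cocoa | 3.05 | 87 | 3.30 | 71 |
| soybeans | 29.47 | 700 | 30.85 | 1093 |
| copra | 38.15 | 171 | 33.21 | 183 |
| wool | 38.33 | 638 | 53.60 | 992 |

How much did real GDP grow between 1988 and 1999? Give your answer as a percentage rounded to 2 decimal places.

Real GDP 1988 = Nominal GDP 1988 = 3.05·87 + 29.47·700 + 38.15·171 + 38.33·638 = 51872.54.
Real GDP 1999 (at 1988 prices) = 3.05·71 + 29.47·1093 + 38.15·183 + 38.33·992 = 77432.07.
Real growth = 77432.07/51872.54 − 1 = 0.4927.

49.27%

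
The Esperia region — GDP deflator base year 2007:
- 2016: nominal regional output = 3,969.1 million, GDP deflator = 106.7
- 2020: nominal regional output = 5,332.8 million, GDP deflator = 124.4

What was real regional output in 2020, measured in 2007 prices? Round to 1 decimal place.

Real regional output = Nominal / (GDP deflator/100) = 5332.8 / 1.244 = 4286.82.

4,286.8 million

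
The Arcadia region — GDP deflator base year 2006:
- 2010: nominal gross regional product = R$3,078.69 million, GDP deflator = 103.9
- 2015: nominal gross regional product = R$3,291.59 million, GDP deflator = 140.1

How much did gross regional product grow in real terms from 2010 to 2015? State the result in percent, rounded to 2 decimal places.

Real gross regional product 2010 = 3078.69 / 1.039 = 2963.13.
Real gross regional product 2015 = 3291.59 / 1.401 = 2349.46.
Real growth = 2349.46 / 2963.13 − 1 = -0.2071.

-20.71%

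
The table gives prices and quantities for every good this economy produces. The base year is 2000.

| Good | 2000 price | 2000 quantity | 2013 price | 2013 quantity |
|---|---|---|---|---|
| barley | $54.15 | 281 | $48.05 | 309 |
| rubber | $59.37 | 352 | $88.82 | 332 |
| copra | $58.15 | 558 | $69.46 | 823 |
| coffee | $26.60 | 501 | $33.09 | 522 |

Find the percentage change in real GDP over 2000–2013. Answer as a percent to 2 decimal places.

19.90%

Real GDP 2000 = Nominal GDP 2000 = 54.15·281 + 59.37·352 + 58.15·558 + 26.60·501 = 81888.69.
Real GDP 2013 (at 2000 prices) = 54.15·309 + 59.37·332 + 58.15·823 + 26.60·522 = 98185.84.
Real growth = 98185.84/81888.69 − 1 = 0.1990.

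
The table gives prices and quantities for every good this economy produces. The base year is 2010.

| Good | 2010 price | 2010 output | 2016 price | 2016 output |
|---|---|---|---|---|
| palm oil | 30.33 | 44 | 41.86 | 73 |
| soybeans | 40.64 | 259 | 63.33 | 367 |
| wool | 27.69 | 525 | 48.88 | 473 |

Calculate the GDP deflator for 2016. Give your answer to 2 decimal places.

163.49

Nominal GDP 2016 = 41.86·73 + 63.33·367 + 48.88·473 = 49418.13.
Real GDP 2016 (at 2010 prices) = 30.33·73 + 40.64·367 + 27.69·473 = 30226.34.
Deflator = Nominal/Real × 100 = 49418.13/30226.34 × 100 = 163.494.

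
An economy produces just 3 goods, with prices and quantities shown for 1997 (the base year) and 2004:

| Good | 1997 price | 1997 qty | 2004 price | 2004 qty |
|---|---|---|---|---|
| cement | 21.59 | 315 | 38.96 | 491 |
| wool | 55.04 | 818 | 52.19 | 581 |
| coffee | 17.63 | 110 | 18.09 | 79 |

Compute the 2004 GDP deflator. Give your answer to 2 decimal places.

Nominal GDP 2004 = 38.96·491 + 52.19·581 + 18.09·79 = 50880.86.
Real GDP 2004 (at 1997 prices) = 21.59·491 + 55.04·581 + 17.63·79 = 43971.70.
Deflator = Nominal/Real × 100 = 50880.86/43971.70 × 100 = 115.713.

115.71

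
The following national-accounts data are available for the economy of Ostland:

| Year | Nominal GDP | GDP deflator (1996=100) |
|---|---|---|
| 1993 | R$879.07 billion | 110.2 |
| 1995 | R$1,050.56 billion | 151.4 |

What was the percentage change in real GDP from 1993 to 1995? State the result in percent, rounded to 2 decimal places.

Deflate each year: 1993 → 879.07/1.102 = 797.70; 1995 → 1050.56/1.514 = 693.90.
So real GDP changed by 693.90/797.70 − 1 = -0.1301, i.e. -13.01%.

-13.01%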